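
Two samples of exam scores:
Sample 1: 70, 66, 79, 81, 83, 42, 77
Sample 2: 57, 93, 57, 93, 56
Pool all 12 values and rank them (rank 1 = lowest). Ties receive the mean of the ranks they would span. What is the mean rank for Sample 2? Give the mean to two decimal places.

6.40

Sorted (ascending): 42, 56, 57, 57, 66, 70, 77, 79, 81, 83, 93, 93
The 2 values of 57 occupy positions 3–4 → average rank (3+4)/2 = 3.5.
The 2 values of 93 occupy positions 11–12 → average rank (11+12)/2 = 11.5.
Sample 2 values → pooled ranks: 57→3.5, 93→11.5, 57→3.5, 93→11.5, 56→2
Mean rank = (3.5 + 11.5 + 3.5 + 11.5 + 2) / 5 = 6.40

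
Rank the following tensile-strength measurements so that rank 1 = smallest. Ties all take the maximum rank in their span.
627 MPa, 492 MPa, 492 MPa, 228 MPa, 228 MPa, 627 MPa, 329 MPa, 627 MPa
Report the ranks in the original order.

8, 5, 5, 2, 2, 8, 3, 8

Sorted (ascending): 228, 228, 329, 492, 492, 627, 627, 627
The 2 values of 228 occupy positions 1–2 → each gets rank 2.
The 2 values of 492 occupy positions 4–5 → each gets rank 5.
The 3 values of 627 occupy positions 6–8 → each gets rank 8.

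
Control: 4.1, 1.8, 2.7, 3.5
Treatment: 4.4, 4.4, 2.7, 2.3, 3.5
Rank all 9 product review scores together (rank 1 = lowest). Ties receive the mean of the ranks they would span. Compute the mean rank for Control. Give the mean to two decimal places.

Sorted (ascending): 1.8, 2.3, 2.7, 2.7, 3.5, 3.5, 4.1, 4.4, 4.4
The 2 values of 2.7 occupy positions 3–4 → average rank (3+4)/2 = 3.5.
The 2 values of 3.5 occupy positions 5–6 → average rank (5+6)/2 = 5.5.
The 2 values of 4.4 occupy positions 8–9 → average rank (8+9)/2 = 8.5.
Control values → pooled ranks: 4.1→7, 1.8→1, 2.7→3.5, 3.5→5.5
Mean rank = (7 + 1 + 3.5 + 5.5) / 4 = 4.25

4.25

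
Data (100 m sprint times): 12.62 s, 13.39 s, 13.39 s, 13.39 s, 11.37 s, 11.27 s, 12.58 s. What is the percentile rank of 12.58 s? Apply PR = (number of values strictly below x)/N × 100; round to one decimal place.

28.6

N = 7.
Strictly below 12.58: 2. Equal to 12.58: 1.
PR = 2/7 × 100 = 28.6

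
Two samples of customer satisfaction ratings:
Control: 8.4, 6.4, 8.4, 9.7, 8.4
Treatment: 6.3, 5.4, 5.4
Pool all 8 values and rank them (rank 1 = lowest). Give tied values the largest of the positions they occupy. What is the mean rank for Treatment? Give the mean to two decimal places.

Sorted (ascending): 5.4, 5.4, 6.3, 6.4, 8.4, 8.4, 8.4, 9.7
The 2 values of 5.4 occupy positions 1–2 → each gets rank 2.
The 3 values of 8.4 occupy positions 5–7 → each gets rank 7.
Treatment values → pooled ranks: 6.3→3, 5.4→2, 5.4→2
Mean rank = (3 + 2 + 2) / 3 = 2.33

2.33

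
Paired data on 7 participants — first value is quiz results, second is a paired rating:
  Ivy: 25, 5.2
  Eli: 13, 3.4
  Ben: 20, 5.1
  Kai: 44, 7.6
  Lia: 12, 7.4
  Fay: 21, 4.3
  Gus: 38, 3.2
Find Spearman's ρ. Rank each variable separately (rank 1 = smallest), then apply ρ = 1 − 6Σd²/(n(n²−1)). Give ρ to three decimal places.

Ranks of variable 1: 5, 2, 3, 7, 1, 4, 6
Ranks of variable 2: 5, 2, 4, 7, 6, 3, 1
d = r₁ − r₂: 0, 0, -1, 0, -5, 1, 5
d²: 0, 0, 1, 0, 25, 1, 25; Σd² = 52
ρ = 1 − 6·52/(7·48) = 1 − 312/336 = 0.071

0.071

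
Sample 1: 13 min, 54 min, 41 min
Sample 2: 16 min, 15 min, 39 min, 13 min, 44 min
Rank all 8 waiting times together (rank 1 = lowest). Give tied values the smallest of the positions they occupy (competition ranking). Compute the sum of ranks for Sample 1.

15

Sorted (ascending): 13, 13, 15, 16, 39, 41, 44, 54
The 2 values of 13 occupy positions 1–2 → each gets rank 1.
Sample 1 values → pooled ranks: 13→1, 54→8, 41→6
Rank sum = 1 + 8 + 6 = 15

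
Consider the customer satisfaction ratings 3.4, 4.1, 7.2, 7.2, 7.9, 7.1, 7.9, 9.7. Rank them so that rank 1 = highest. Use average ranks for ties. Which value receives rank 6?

7.1

Sorted (descending): 9.7, 7.9, 7.9, 7.2, 7.2, 7.1, 4.1, 3.4
The 2 values of 7.9 occupy positions 2–3 → average rank (2+3)/2 = 2.5.
The 2 values of 7.2 occupy positions 4–5 → average rank (4+5)/2 = 4.5.
Rank 6 → value 7.1.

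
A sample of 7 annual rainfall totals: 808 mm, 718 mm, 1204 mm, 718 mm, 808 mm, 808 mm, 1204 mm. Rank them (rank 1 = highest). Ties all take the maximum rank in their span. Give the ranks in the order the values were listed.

5, 7, 2, 7, 5, 5, 2

Sorted (descending): 1204, 1204, 808, 808, 808, 718, 718
The 2 values of 1204 occupy positions 1–2 → each gets rank 2.
The 3 values of 808 occupy positions 3–5 → each gets rank 5.
The 2 values of 718 occupy positions 6–7 → each gets rank 7.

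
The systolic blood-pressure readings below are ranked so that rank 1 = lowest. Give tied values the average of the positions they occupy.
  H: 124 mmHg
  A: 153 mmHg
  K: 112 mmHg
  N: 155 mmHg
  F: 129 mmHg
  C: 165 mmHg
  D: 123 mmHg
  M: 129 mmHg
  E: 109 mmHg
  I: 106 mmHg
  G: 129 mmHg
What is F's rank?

Sorted (ascending): 106, 109, 112, 123, 124, 129, 129, 129, 153, 155, 165
The 3 values of 129 occupy positions 6–8 → average rank 7.
F has value 129 mmHg → rank 7.

7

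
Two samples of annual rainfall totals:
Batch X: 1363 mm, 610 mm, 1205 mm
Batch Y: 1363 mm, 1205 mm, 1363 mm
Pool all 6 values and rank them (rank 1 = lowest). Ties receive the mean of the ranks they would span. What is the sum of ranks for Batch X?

Sorted (ascending): 610, 1205, 1205, 1363, 1363, 1363
The 2 values of 1205 occupy positions 2–3 → average rank (2+3)/2 = 2.5.
The 3 values of 1363 occupy positions 4–6 → average rank 5.
Batch X values → pooled ranks: 1363→5, 610→1, 1205→2.5
Rank sum = 5 + 1 + 2.5 = 8.5

8.5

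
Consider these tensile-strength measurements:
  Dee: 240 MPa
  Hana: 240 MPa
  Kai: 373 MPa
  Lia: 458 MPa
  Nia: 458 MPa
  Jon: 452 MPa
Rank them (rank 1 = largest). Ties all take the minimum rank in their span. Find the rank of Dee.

Sorted (descending): 458, 458, 452, 373, 240, 240
The 2 values of 458 occupy positions 1–2 → each gets rank 1.
The 2 values of 240 occupy positions 5–6 → each gets rank 5.
Dee has value 240 MPa → rank 5.

5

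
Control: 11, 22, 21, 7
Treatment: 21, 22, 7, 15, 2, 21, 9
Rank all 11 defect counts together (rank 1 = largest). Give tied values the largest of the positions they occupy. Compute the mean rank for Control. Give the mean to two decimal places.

Sorted (descending): 22, 22, 21, 21, 21, 15, 11, 9, 7, 7, 2
The 2 values of 22 occupy positions 1–2 → each gets rank 2.
The 3 values of 21 occupy positions 3–5 → each gets rank 5.
The 2 values of 7 occupy positions 9–10 → each gets rank 10.
Control values → pooled ranks: 11→7, 22→2, 21→5, 7→10
Mean rank = (7 + 2 + 5 + 10) / 4 = 6.00

6.00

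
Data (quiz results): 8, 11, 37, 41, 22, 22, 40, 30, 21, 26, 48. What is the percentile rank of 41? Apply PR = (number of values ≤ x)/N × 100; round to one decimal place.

N = 11.
Strictly below 41: 9. Equal to 41: 1.
PR = 10/11 × 100 = 90.9

90.9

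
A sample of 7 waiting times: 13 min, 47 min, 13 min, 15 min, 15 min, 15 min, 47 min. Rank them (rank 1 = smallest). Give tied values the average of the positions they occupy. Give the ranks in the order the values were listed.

Sorted (ascending): 13, 13, 15, 15, 15, 47, 47
The 2 values of 13 occupy positions 1–2 → average rank (1+2)/2 = 1.5.
The 3 values of 15 occupy positions 3–5 → average rank 4.
The 2 values of 47 occupy positions 6–7 → average rank (6+7)/2 = 6.5.

1.5, 6.5, 1.5, 4, 4, 4, 6.5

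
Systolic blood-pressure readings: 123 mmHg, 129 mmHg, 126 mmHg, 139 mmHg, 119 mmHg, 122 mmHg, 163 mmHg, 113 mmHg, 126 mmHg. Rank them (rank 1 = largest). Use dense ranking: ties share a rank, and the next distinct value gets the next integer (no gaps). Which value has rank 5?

Sorted (descending): 163, 139, 129, 126, 126, 123, 122, 119, 113
The 2 values of 126 share dense rank 4.
Remaining distinct values take the next consecutive integers.
Rank 5 → value 123.

123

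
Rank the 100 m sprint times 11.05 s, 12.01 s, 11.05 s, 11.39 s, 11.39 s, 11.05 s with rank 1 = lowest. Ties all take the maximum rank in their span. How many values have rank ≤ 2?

Sorted (ascending): 11.05, 11.05, 11.05, 11.39, 11.39, 12.01
The 3 values of 11.05 occupy positions 1–3 → each gets rank 3.
The 2 values of 11.39 occupy positions 4–5 → each gets rank 5.
Ranks ≤ 2: {} → 0 values.

0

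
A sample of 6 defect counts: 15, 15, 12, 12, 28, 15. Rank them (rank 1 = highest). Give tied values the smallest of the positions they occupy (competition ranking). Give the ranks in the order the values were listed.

Sorted (descending): 28, 15, 15, 15, 12, 12
The 3 values of 15 occupy positions 2–4 → each gets rank 2.
The 2 values of 12 occupy positions 5–6 → each gets rank 5.

2, 2, 5, 5, 1, 2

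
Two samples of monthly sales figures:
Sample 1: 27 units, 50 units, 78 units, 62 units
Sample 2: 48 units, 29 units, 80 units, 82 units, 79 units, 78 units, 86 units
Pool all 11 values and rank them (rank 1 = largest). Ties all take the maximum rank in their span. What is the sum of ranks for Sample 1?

Sorted (descending): 86, 82, 80, 79, 78, 78, 62, 50, 48, 29, 27
The 2 values of 78 occupy positions 5–6 → each gets rank 6.
Sample 1 values → pooled ranks: 27→11, 50→8, 78→6, 62→7
Rank sum = 11 + 8 + 6 + 7 = 32

32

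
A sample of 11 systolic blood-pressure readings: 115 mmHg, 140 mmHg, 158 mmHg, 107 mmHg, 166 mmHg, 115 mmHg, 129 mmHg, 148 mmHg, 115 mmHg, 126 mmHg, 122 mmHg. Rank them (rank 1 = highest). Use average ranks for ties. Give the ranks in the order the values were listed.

9, 4, 2, 11, 1, 9, 5, 3, 9, 6, 7

Sorted (descending): 166, 158, 148, 140, 129, 126, 122, 115, 115, 115, 107
The 3 values of 115 occupy positions 8–10 → average rank 9.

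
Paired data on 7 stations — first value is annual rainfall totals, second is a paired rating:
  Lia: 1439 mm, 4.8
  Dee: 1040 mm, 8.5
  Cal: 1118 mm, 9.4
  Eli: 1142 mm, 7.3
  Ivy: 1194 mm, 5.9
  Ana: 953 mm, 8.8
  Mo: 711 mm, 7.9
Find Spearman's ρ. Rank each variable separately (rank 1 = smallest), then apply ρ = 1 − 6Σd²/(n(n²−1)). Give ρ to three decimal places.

-0.679

Ranks of variable 1: 7, 3, 4, 5, 6, 2, 1
Ranks of variable 2: 1, 5, 7, 3, 2, 6, 4
d = r₁ − r₂: 6, -2, -3, 2, 4, -4, -3
d²: 36, 4, 9, 4, 16, 16, 9; Σd² = 94
ρ = 1 − 6·94/(7·48) = 1 − 564/336 = -0.679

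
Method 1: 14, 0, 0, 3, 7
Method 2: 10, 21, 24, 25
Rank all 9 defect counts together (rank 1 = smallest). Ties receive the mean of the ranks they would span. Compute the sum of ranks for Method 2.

29

Sorted (ascending): 0, 0, 3, 7, 10, 14, 21, 24, 25
The 2 values of 0 occupy positions 1–2 → average rank (1+2)/2 = 1.5.
Method 2 values → pooled ranks: 10→5, 21→7, 24→8, 25→9
Rank sum = 5 + 7 + 8 + 9 = 29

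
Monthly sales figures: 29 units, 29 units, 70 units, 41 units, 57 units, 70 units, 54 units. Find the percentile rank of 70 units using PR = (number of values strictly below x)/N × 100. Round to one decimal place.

N = 7.
Strictly below 70: 5. Equal to 70: 2.
PR = 5/7 × 100 = 71.4

71.4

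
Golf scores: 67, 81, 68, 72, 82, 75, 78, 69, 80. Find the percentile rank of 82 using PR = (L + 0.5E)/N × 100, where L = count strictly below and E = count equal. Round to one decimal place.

94.4

N = 9.
Strictly below 82: 8. Equal to 82: 1.
PR = (8 + 0.5·1)/9 × 100 = 94.4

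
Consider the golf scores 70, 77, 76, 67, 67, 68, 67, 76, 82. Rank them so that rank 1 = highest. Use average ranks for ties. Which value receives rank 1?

Sorted (descending): 82, 77, 76, 76, 70, 68, 67, 67, 67
The 2 values of 76 occupy positions 3–4 → average rank (3+4)/2 = 3.5.
The 3 values of 67 occupy positions 7–9 → average rank 8.
Rank 1 → value 82.

82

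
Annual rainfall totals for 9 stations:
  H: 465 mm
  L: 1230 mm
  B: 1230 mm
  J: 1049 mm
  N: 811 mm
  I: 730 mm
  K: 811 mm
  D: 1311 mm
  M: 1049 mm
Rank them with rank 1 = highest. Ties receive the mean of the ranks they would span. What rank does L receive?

2.5

Sorted (descending): 1311, 1230, 1230, 1049, 1049, 811, 811, 730, 465
The 2 values of 1230 occupy positions 2–3 → average rank (2+3)/2 = 2.5.
The 2 values of 1049 occupy positions 4–5 → average rank (4+5)/2 = 4.5.
The 2 values of 811 occupy positions 6–7 → average rank (6+7)/2 = 6.5.
L has value 1230 mm → rank 2.5.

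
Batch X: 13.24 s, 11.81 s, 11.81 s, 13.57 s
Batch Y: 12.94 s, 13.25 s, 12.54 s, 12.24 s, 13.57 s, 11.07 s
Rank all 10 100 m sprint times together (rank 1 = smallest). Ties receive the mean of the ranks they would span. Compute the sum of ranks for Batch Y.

33.5

Sorted (ascending): 11.07, 11.81, 11.81, 12.24, 12.54, 12.94, 13.24, 13.25, 13.57, 13.57
The 2 values of 11.81 occupy positions 2–3 → average rank (2+3)/2 = 2.5.
The 2 values of 13.57 occupy positions 9–10 → average rank (9+10)/2 = 9.5.
Batch Y values → pooled ranks: 12.94→6, 13.25→8, 12.54→5, 12.24→4, 13.57→9.5, 11.07→1
Rank sum = 6 + 8 + 5 + 4 + 9.5 + 1 = 33.5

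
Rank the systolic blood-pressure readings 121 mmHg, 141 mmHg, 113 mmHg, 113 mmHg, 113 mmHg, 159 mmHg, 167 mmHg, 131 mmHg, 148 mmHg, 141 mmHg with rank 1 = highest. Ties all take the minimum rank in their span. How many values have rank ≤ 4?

Sorted (descending): 167, 159, 148, 141, 141, 131, 121, 113, 113, 113
The 2 values of 141 occupy positions 4–5 → each gets rank 4.
The 3 values of 113 occupy positions 8–10 → each gets rank 8.
Ranks ≤ 4: {1, 2, 3, 4, 4} → 5 values.

5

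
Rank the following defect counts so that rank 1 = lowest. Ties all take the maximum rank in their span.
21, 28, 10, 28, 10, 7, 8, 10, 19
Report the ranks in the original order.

7, 9, 5, 9, 5, 1, 2, 5, 6

Sorted (ascending): 7, 8, 10, 10, 10, 19, 21, 28, 28
The 3 values of 10 occupy positions 3–5 → each gets rank 5.
The 2 values of 28 occupy positions 8–9 → each gets rank 9.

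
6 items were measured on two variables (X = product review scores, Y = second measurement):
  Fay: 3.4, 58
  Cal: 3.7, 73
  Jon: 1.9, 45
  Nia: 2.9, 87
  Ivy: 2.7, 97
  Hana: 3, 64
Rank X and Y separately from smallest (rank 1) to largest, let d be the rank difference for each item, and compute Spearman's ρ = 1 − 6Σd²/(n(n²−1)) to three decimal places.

0.029

Ranks of variable 1: 5, 6, 1, 3, 2, 4
Ranks of variable 2: 2, 4, 1, 5, 6, 3
d = r₁ − r₂: 3, 2, 0, -2, -4, 1
d²: 9, 4, 0, 4, 16, 1; Σd² = 34
ρ = 1 − 6·34/(6·35) = 1 − 204/210 = 0.029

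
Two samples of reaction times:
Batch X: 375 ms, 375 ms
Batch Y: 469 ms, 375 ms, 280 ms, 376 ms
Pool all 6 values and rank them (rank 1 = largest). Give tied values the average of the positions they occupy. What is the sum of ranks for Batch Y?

13

Sorted (descending): 469, 376, 375, 375, 375, 280
The 3 values of 375 occupy positions 3–5 → average rank 4.
Batch Y values → pooled ranks: 469→1, 375→4, 280→6, 376→2
Rank sum = 1 + 4 + 6 + 2 = 13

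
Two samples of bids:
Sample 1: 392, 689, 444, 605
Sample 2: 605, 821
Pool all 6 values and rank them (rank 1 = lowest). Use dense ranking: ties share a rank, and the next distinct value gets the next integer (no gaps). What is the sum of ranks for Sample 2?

Sorted (ascending): 392, 444, 605, 605, 689, 821
The 2 values of 605 share dense rank 3.
Remaining distinct values take the next consecutive integers.
Sample 2 values → pooled ranks: 605→3, 821→5
Rank sum = 3 + 5 = 8

8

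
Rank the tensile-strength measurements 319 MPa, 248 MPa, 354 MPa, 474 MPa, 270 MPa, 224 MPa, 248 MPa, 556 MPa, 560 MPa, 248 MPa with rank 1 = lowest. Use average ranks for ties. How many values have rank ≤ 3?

Sorted (ascending): 224, 248, 248, 248, 270, 319, 354, 474, 556, 560
The 3 values of 248 occupy positions 2–4 → average rank 3.
Ranks ≤ 3: {1, 3, 3, 3} → 4 values.

4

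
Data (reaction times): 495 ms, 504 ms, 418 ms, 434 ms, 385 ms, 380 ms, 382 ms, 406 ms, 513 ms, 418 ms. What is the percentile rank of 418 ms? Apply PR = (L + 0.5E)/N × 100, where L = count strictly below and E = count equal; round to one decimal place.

50.0

N = 10.
Strictly below 418: 4. Equal to 418: 2.
PR = (4 + 0.5·2)/10 × 100 = 50.0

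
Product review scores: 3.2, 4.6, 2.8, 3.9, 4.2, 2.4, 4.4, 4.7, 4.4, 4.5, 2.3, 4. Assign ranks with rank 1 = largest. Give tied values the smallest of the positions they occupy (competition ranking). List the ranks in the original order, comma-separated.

Sorted (descending): 4.7, 4.6, 4.5, 4.4, 4.4, 4.2, 4, 3.9, 3.2, 2.8, 2.4, 2.3
The 2 values of 4.4 occupy positions 4–5 → each gets rank 4.

9, 2, 10, 8, 6, 11, 4, 1, 4, 3, 12, 7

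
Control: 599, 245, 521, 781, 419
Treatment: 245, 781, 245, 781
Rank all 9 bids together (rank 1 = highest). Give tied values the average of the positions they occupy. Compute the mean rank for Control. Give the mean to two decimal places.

Sorted (descending): 781, 781, 781, 599, 521, 419, 245, 245, 245
The 3 values of 781 occupy positions 1–3 → average rank 2.
The 3 values of 245 occupy positions 7–9 → average rank 8.
Control values → pooled ranks: 599→4, 245→8, 521→5, 781→2, 419→6
Mean rank = (4 + 8 + 5 + 2 + 6) / 5 = 5.00

5.00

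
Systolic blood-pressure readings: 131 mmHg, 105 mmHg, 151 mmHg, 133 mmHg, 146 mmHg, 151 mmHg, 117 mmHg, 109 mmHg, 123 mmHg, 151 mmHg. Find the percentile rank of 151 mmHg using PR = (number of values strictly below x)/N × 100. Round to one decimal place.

70.0

N = 10.
Strictly below 151: 7. Equal to 151: 3.
PR = 7/10 × 100 = 70.0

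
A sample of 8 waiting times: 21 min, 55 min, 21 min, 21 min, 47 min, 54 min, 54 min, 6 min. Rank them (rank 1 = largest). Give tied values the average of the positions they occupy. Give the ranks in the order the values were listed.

6, 1, 6, 6, 4, 2.5, 2.5, 8

Sorted (descending): 55, 54, 54, 47, 21, 21, 21, 6
The 2 values of 54 occupy positions 2–3 → average rank (2+3)/2 = 2.5.
The 3 values of 21 occupy positions 5–7 → average rank 6.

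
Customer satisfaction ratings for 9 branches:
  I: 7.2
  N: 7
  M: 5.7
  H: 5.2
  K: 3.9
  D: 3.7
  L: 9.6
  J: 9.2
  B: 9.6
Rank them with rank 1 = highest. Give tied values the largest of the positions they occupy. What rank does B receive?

Sorted (descending): 9.6, 9.6, 9.2, 7.2, 7, 5.7, 5.2, 3.9, 3.7
The 2 values of 9.6 occupy positions 1–2 → each gets rank 2.
B has value 9.6 → rank 2.

2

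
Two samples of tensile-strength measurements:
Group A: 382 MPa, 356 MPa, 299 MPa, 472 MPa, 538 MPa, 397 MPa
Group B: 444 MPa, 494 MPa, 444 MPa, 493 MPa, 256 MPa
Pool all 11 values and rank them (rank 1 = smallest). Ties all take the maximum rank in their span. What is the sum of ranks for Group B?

34

Sorted (ascending): 256, 299, 356, 382, 397, 444, 444, 472, 493, 494, 538
The 2 values of 444 occupy positions 6–7 → each gets rank 7.
Group B values → pooled ranks: 444→7, 494→10, 444→7, 493→9, 256→1
Rank sum = 7 + 10 + 7 + 9 + 1 = 34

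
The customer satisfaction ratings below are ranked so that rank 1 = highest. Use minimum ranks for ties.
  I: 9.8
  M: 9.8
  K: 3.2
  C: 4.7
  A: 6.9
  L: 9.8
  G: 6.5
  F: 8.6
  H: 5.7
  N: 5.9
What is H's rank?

8

Sorted (descending): 9.8, 9.8, 9.8, 8.6, 6.9, 6.5, 5.9, 5.7, 4.7, 3.2
The 3 values of 9.8 occupy positions 1–3 → each gets rank 1.
H has value 5.7 → rank 8.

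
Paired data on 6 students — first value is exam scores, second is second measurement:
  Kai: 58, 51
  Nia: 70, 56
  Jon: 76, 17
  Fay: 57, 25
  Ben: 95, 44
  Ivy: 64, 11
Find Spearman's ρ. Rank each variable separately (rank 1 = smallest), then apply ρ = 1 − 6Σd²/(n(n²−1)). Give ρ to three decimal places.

0.029

Ranks of variable 1: 2, 4, 5, 1, 6, 3
Ranks of variable 2: 5, 6, 2, 3, 4, 1
d = r₁ − r₂: -3, -2, 3, -2, 2, 2
d²: 9, 4, 9, 4, 4, 4; Σd² = 34
ρ = 1 − 6·34/(6·35) = 1 − 204/210 = 0.029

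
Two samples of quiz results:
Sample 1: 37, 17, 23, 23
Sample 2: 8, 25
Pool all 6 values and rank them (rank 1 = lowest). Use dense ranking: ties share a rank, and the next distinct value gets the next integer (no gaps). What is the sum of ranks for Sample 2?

Sorted (ascending): 8, 17, 23, 23, 25, 37
The 2 values of 23 share dense rank 3.
Remaining distinct values take the next consecutive integers.
Sample 2 values → pooled ranks: 8→1, 25→4
Rank sum = 1 + 4 = 5

5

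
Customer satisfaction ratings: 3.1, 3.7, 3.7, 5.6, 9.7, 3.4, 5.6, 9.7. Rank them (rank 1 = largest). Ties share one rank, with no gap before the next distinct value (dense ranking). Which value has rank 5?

Sorted (descending): 9.7, 9.7, 5.6, 5.6, 3.7, 3.7, 3.4, 3.1
The 2 values of 9.7 share dense rank 1.
The 2 values of 5.6 share dense rank 2.
The 2 values of 3.7 share dense rank 3.
Remaining distinct values take the next consecutive integers.
Rank 5 → value 3.1.

3.1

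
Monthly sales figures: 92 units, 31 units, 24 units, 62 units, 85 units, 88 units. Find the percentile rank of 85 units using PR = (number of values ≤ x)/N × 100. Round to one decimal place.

66.7

N = 6.
Strictly below 85: 3. Equal to 85: 1.
PR = 4/6 × 100 = 66.7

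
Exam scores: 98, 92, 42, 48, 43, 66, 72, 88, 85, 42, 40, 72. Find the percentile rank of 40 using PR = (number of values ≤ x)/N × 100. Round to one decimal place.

8.3

N = 12.
Strictly below 40: 0. Equal to 40: 1.
PR = 1/12 × 100 = 8.3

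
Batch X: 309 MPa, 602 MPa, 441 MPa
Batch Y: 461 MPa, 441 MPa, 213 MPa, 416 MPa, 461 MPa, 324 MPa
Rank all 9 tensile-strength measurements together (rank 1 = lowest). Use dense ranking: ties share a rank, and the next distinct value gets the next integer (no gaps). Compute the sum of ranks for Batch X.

14

Sorted (ascending): 213, 309, 324, 416, 441, 441, 461, 461, 602
The 2 values of 441 share dense rank 5.
The 2 values of 461 share dense rank 6.
Remaining distinct values take the next consecutive integers.
Batch X values → pooled ranks: 309→2, 602→7, 441→5
Rank sum = 2 + 7 + 5 = 14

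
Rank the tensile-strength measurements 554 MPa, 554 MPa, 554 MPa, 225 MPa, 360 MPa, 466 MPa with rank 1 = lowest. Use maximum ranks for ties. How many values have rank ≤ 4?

3

Sorted (ascending): 225, 360, 466, 554, 554, 554
The 3 values of 554 occupy positions 4–6 → each gets rank 6.
Ranks ≤ 4: {1, 2, 3} → 3 values.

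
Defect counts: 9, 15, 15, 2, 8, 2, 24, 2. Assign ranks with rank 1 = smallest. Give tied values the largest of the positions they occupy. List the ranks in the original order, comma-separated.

Sorted (ascending): 2, 2, 2, 8, 9, 15, 15, 24
The 3 values of 2 occupy positions 1–3 → each gets rank 3.
The 2 values of 15 occupy positions 6–7 → each gets rank 7.

5, 7, 7, 3, 4, 3, 8, 3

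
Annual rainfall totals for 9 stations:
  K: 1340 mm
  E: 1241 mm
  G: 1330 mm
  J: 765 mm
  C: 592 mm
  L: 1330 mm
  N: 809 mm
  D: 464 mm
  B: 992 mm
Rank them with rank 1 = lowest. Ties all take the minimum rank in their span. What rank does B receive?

Sorted (ascending): 464, 592, 765, 809, 992, 1241, 1330, 1330, 1340
The 2 values of 1330 occupy positions 7–8 → each gets rank 7.
B has value 992 mm → rank 5.

5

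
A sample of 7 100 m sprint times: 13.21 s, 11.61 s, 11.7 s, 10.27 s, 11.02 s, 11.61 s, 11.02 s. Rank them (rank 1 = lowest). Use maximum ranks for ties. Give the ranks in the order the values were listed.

7, 5, 6, 1, 3, 5, 3

Sorted (ascending): 10.27, 11.02, 11.02, 11.61, 11.61, 11.7, 13.21
The 2 values of 11.02 occupy positions 2–3 → each gets rank 3.
The 2 values of 11.61 occupy positions 4–5 → each gets rank 5.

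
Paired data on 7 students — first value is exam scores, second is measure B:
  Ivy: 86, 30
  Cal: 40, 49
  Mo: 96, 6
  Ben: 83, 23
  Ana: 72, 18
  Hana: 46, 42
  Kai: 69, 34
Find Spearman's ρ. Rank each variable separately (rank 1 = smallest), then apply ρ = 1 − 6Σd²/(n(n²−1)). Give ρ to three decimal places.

Ranks of variable 1: 6, 1, 7, 5, 4, 2, 3
Ranks of variable 2: 4, 7, 1, 3, 2, 6, 5
d = r₁ − r₂: 2, -6, 6, 2, 2, -4, -2
d²: 4, 36, 36, 4, 4, 16, 4; Σd² = 104
ρ = 1 − 6·104/(7·48) = 1 − 624/336 = -0.857

-0.857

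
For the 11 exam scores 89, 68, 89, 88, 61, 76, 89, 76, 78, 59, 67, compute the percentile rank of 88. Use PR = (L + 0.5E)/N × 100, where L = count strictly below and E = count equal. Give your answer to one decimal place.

68.2

N = 11.
Strictly below 88: 7. Equal to 88: 1.
PR = (7 + 0.5·1)/11 × 100 = 68.2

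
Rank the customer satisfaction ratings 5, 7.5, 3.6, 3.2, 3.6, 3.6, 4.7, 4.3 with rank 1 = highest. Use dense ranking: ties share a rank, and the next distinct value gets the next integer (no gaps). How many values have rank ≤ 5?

7

Sorted (descending): 7.5, 5, 4.7, 4.3, 3.6, 3.6, 3.6, 3.2
The 3 values of 3.6 share dense rank 5.
Remaining distinct values take the next consecutive integers.
Ranks ≤ 5: {1, 2, 3, 4, 5, 5, 5} → 7 values.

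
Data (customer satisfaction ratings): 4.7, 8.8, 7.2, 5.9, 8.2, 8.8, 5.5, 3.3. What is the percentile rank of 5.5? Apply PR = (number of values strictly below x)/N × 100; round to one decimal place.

25.0

N = 8.
Strictly below 5.5: 2. Equal to 5.5: 1.
PR = 2/8 × 100 = 25.0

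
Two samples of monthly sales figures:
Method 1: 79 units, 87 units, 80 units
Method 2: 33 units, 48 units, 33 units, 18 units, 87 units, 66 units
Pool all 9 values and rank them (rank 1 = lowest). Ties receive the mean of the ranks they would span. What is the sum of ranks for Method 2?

23.5

Sorted (ascending): 18, 33, 33, 48, 66, 79, 80, 87, 87
The 2 values of 33 occupy positions 2–3 → average rank (2+3)/2 = 2.5.
The 2 values of 87 occupy positions 8–9 → average rank (8+9)/2 = 8.5.
Method 2 values → pooled ranks: 33→2.5, 48→4, 33→2.5, 18→1, 87→8.5, 66→5
Rank sum = 2.5 + 4 + 2.5 + 1 + 8.5 + 5 = 23.5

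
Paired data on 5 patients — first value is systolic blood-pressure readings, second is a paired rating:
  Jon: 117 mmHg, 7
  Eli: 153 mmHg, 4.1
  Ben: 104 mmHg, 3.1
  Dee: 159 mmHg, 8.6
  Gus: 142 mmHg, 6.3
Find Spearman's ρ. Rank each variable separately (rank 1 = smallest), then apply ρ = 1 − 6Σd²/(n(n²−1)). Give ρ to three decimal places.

0.600

Ranks of variable 1: 2, 4, 1, 5, 3
Ranks of variable 2: 4, 2, 1, 5, 3
d = r₁ − r₂: -2, 2, 0, 0, 0
d²: 4, 4, 0, 0, 0; Σd² = 8
ρ = 1 − 6·8/(5·24) = 1 − 48/120 = 0.600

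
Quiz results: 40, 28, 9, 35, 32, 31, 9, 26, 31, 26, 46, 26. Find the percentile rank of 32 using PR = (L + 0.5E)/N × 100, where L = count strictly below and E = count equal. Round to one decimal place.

N = 12.
Strictly below 32: 8. Equal to 32: 1.
PR = (8 + 0.5·1)/12 × 100 = 70.8

70.8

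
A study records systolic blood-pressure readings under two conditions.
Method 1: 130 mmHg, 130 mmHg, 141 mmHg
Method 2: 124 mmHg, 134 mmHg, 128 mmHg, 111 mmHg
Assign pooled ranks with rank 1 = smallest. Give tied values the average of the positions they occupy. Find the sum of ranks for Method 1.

16

Sorted (ascending): 111, 124, 128, 130, 130, 134, 141
The 2 values of 130 occupy positions 4–5 → average rank (4+5)/2 = 4.5.
Method 1 values → pooled ranks: 130→4.5, 130→4.5, 141→7
Rank sum = 4.5 + 4.5 + 7 = 16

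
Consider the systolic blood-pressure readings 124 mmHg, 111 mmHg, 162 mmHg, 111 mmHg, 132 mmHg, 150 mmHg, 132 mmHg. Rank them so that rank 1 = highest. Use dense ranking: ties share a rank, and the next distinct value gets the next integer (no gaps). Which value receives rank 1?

Sorted (descending): 162, 150, 132, 132, 124, 111, 111
The 2 values of 132 share dense rank 3.
The 2 values of 111 share dense rank 5.
Remaining distinct values take the next consecutive integers.
Rank 1 → value 162.

162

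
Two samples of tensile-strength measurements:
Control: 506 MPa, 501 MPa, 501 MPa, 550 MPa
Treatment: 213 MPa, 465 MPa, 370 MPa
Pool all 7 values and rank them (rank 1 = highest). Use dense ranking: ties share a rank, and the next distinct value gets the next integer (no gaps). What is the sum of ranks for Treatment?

Sorted (descending): 550, 506, 501, 501, 465, 370, 213
The 2 values of 501 share dense rank 3.
Remaining distinct values take the next consecutive integers.
Treatment values → pooled ranks: 213→6, 465→4, 370→5
Rank sum = 6 + 4 + 5 = 15

15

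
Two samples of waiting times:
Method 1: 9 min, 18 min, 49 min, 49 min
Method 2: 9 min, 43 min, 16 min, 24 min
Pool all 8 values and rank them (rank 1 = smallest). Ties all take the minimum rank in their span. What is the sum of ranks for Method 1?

19

Sorted (ascending): 9, 9, 16, 18, 24, 43, 49, 49
The 2 values of 9 occupy positions 1–2 → each gets rank 1.
The 2 values of 49 occupy positions 7–8 → each gets rank 7.
Method 1 values → pooled ranks: 9→1, 18→4, 49→7, 49→7
Rank sum = 1 + 4 + 7 + 7 = 19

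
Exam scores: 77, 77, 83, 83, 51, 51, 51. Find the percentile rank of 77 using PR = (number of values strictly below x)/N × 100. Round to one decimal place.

42.9

N = 7.
Strictly below 77: 3. Equal to 77: 2.
PR = 3/7 × 100 = 42.9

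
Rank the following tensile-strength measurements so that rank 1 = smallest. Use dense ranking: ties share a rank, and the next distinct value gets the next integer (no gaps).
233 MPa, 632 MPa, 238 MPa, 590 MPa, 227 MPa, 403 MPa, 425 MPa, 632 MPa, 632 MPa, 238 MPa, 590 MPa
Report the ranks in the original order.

Sorted (ascending): 227, 233, 238, 238, 403, 425, 590, 590, 632, 632, 632
The 2 values of 238 share dense rank 3.
The 2 values of 590 share dense rank 6.
The 3 values of 632 share dense rank 7.
Remaining distinct values take the next consecutive integers.

2, 7, 3, 6, 1, 4, 5, 7, 7, 3, 6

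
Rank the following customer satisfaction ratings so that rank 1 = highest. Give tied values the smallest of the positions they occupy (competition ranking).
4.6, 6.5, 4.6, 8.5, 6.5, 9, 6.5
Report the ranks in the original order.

6, 3, 6, 2, 3, 1, 3

Sorted (descending): 9, 8.5, 6.5, 6.5, 6.5, 4.6, 4.6
The 3 values of 6.5 occupy positions 3–5 → each gets rank 3.
The 2 values of 4.6 occupy positions 6–7 → each gets rank 6.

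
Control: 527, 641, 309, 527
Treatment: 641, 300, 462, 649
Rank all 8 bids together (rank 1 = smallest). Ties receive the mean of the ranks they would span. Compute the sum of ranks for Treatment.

18.5

Sorted (ascending): 300, 309, 462, 527, 527, 641, 641, 649
The 2 values of 527 occupy positions 4–5 → average rank (4+5)/2 = 4.5.
The 2 values of 641 occupy positions 6–7 → average rank (6+7)/2 = 6.5.
Treatment values → pooled ranks: 641→6.5, 300→1, 462→3, 649→8
Rank sum = 6.5 + 1 + 3 + 8 = 18.5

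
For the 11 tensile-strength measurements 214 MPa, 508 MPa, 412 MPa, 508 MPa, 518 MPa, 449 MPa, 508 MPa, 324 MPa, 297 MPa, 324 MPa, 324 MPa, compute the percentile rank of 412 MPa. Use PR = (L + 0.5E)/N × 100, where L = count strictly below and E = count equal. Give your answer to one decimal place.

50.0

N = 11.
Strictly below 412: 5. Equal to 412: 1.
PR = (5 + 0.5·1)/11 × 100 = 50.0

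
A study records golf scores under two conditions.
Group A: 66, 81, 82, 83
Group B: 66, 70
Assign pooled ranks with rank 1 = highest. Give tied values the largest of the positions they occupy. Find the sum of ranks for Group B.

10

Sorted (descending): 83, 82, 81, 70, 66, 66
The 2 values of 66 occupy positions 5–6 → each gets rank 6.
Group B values → pooled ranks: 66→6, 70→4
Rank sum = 6 + 4 = 10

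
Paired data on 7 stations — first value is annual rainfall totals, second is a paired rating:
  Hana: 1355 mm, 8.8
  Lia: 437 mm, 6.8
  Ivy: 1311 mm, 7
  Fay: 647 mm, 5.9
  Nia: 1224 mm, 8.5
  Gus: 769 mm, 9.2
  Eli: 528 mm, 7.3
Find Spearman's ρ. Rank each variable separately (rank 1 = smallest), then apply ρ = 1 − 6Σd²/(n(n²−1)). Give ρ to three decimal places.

0.500

Ranks of variable 1: 7, 1, 6, 3, 5, 4, 2
Ranks of variable 2: 6, 2, 3, 1, 5, 7, 4
d = r₁ − r₂: 1, -1, 3, 2, 0, -3, -2
d²: 1, 1, 9, 4, 0, 9, 4; Σd² = 28
ρ = 1 − 6·28/(7·48) = 1 − 168/336 = 0.500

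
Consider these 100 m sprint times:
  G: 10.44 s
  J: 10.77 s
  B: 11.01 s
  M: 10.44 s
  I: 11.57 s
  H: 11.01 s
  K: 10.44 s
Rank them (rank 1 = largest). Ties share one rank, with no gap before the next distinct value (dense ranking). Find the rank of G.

4

Sorted (descending): 11.57, 11.01, 11.01, 10.77, 10.44, 10.44, 10.44
The 2 values of 11.01 share dense rank 2.
The 3 values of 10.44 share dense rank 4.
Remaining distinct values take the next consecutive integers.
G has value 10.44 s → rank 4.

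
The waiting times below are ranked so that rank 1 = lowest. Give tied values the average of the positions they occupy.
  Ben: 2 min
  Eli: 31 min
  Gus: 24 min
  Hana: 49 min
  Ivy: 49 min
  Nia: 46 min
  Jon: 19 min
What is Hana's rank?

6.5

Sorted (ascending): 2, 19, 24, 31, 46, 49, 49
The 2 values of 49 occupy positions 6–7 → average rank (6+7)/2 = 6.5.
Hana has value 49 min → rank 6.5.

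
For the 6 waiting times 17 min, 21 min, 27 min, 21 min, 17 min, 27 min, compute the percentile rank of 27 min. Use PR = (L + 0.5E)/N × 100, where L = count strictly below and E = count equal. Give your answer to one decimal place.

N = 6.
Strictly below 27: 4. Equal to 27: 2.
PR = (4 + 0.5·2)/6 × 100 = 83.3

83.3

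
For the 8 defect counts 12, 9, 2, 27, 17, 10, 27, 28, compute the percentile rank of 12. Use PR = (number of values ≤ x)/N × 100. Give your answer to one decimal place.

N = 8.
Strictly below 12: 3. Equal to 12: 1.
PR = 4/8 × 100 = 50.0

50.0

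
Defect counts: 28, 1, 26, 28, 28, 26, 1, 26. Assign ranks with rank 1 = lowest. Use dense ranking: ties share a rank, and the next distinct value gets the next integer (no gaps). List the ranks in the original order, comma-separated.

3, 1, 2, 3, 3, 2, 1, 2

Sorted (ascending): 1, 1, 26, 26, 26, 28, 28, 28
The 2 values of 1 share dense rank 1.
The 3 values of 26 share dense rank 2.
The 3 values of 28 share dense rank 3.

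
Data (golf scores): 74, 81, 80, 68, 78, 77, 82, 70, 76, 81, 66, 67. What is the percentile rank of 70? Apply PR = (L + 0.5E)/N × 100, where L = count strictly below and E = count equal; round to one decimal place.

N = 12.
Strictly below 70: 3. Equal to 70: 1.
PR = (3 + 0.5·1)/12 × 100 = 29.2

29.2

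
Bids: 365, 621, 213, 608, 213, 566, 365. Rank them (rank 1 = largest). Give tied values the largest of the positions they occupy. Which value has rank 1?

621

Sorted (descending): 621, 608, 566, 365, 365, 213, 213
The 2 values of 365 occupy positions 4–5 → each gets rank 5.
The 2 values of 213 occupy positions 6–7 → each gets rank 7.
Rank 1 → value 621.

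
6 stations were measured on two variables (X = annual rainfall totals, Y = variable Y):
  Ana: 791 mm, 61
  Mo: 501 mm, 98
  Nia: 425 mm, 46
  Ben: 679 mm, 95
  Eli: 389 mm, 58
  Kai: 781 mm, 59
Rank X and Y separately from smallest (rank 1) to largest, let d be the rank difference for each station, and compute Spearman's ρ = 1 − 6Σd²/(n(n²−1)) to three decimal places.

Ranks of variable 1: 6, 3, 2, 4, 1, 5
Ranks of variable 2: 4, 6, 1, 5, 2, 3
d = r₁ − r₂: 2, -3, 1, -1, -1, 2
d²: 4, 9, 1, 1, 1, 4; Σd² = 20
ρ = 1 − 6·20/(6·35) = 1 − 120/210 = 0.429

0.429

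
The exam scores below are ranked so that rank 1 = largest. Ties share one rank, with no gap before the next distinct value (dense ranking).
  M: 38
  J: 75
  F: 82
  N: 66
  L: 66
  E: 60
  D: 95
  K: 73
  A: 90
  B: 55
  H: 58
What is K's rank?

Sorted (descending): 95, 90, 82, 75, 73, 66, 66, 60, 58, 55, 38
The 2 values of 66 share dense rank 6.
Remaining distinct values take the next consecutive integers.
K has value 73 → rank 5.

5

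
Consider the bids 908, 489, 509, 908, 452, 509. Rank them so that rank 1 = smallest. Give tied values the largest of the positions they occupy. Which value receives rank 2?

Sorted (ascending): 452, 489, 509, 509, 908, 908
The 2 values of 509 occupy positions 3–4 → each gets rank 4.
The 2 values of 908 occupy positions 5–6 → each gets rank 6.
Rank 2 → value 489.

489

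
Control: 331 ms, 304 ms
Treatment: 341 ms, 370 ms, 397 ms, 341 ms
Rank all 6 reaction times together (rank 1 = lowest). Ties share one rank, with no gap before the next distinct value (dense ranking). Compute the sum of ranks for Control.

Sorted (ascending): 304, 331, 341, 341, 370, 397
The 2 values of 341 share dense rank 3.
Remaining distinct values take the next consecutive integers.
Control values → pooled ranks: 331→2, 304→1
Rank sum = 2 + 1 = 3

3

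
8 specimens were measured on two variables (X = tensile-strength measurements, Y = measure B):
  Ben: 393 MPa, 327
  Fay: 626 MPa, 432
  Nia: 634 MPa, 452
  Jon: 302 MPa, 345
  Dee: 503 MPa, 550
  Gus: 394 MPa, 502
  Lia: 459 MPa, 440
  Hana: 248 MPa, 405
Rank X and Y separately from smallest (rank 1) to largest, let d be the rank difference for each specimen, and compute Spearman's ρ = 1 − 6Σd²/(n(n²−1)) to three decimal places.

Ranks of variable 1: 3, 7, 8, 2, 6, 4, 5, 1
Ranks of variable 2: 1, 4, 6, 2, 8, 7, 5, 3
d = r₁ − r₂: 2, 3, 2, 0, -2, -3, 0, -2
d²: 4, 9, 4, 0, 4, 9, 0, 4; Σd² = 34
ρ = 1 − 6·34/(8·63) = 1 − 204/504 = 0.595

0.595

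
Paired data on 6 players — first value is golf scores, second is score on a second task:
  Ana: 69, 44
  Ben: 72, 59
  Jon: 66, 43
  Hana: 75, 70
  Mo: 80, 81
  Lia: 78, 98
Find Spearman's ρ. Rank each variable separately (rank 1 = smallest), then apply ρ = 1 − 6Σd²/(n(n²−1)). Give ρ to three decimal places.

Ranks of variable 1: 2, 3, 1, 4, 6, 5
Ranks of variable 2: 2, 3, 1, 4, 5, 6
d = r₁ − r₂: 0, 0, 0, 0, 1, -1
d²: 0, 0, 0, 0, 1, 1; Σd² = 2
ρ = 1 − 6·2/(6·35) = 1 − 12/210 = 0.943

0.943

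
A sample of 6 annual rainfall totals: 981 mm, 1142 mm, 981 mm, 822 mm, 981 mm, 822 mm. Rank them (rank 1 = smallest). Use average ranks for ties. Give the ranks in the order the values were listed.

Sorted (ascending): 822, 822, 981, 981, 981, 1142
The 2 values of 822 occupy positions 1–2 → average rank (1+2)/2 = 1.5.
The 3 values of 981 occupy positions 3–5 → average rank 4.

4, 6, 4, 1.5, 4, 1.5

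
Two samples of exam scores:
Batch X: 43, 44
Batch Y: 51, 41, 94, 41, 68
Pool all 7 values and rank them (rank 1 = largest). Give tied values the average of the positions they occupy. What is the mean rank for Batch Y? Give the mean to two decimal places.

3.80

Sorted (descending): 94, 68, 51, 44, 43, 41, 41
The 2 values of 41 occupy positions 6–7 → average rank (6+7)/2 = 6.5.
Batch Y values → pooled ranks: 51→3, 41→6.5, 94→1, 41→6.5, 68→2
Mean rank = (3 + 6.5 + 1 + 6.5 + 2) / 5 = 3.80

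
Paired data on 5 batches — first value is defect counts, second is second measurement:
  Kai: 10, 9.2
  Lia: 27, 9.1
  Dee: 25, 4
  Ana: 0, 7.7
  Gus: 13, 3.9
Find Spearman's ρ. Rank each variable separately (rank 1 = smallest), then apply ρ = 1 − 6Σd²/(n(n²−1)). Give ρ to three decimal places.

-0.100

Ranks of variable 1: 2, 5, 4, 1, 3
Ranks of variable 2: 5, 4, 2, 3, 1
d = r₁ − r₂: -3, 1, 2, -2, 2
d²: 9, 1, 4, 4, 4; Σd² = 22
ρ = 1 − 6·22/(5·24) = 1 − 132/120 = -0.100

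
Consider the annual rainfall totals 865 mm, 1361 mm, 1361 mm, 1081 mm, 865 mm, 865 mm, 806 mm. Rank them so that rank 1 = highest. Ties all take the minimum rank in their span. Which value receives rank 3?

Sorted (descending): 1361, 1361, 1081, 865, 865, 865, 806
The 2 values of 1361 occupy positions 1–2 → each gets rank 1.
The 3 values of 865 occupy positions 4–6 → each gets rank 4.
Rank 3 → value 1081.

1081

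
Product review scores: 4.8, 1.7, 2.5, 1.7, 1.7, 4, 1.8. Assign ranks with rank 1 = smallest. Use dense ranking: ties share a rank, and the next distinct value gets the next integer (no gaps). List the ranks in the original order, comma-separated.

Sorted (ascending): 1.7, 1.7, 1.7, 1.8, 2.5, 4, 4.8
The 3 values of 1.7 share dense rank 1.
Remaining distinct values take the next consecutive integers.

5, 1, 3, 1, 1, 4, 2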